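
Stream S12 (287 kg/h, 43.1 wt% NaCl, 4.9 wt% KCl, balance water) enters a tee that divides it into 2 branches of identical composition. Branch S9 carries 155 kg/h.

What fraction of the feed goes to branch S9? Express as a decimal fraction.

0.540

Fraction to S9 = 155/287 = 0.5401.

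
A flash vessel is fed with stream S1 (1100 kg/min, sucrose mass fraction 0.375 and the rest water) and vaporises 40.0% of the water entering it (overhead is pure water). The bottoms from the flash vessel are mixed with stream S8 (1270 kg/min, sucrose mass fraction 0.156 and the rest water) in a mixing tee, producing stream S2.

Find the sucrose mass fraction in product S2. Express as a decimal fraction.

0.291

Vapour removed = 0.400×0.625×1100 = 275 kg/min; concentrate = 825 kg/min.
sucrose reaching the mixer = 412.5 (from concentrate) + 1270×0.156 = 610.62 kg/min.
Product flow = 825 + 1270 = 2095 kg/min; sucrose fraction = 0.291.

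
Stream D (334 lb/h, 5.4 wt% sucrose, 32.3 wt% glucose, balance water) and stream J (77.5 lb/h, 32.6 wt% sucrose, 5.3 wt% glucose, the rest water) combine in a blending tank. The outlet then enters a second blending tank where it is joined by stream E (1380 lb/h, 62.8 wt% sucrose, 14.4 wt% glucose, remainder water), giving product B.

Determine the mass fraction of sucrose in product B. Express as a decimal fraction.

0.508

Overall, product flow = 1791.5 lb/h.
sucrose in = 334×0.054 + 77.5×0.326 + 1380×0.628 = 909.94 lb/h.
sucrose fraction in B = 0.508.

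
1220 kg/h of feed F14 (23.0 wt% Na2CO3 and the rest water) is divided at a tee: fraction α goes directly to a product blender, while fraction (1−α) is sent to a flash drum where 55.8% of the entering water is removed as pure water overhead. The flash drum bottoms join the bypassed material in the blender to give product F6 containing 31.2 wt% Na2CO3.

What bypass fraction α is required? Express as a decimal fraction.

All 1220×0.230 = 280.6 kg/h of Na2CO3 reaches F6, so F6 = 280.6/0.312 = 899.36 kg/h and vapour = 320.64 kg/h.
The evaporator receives (1−α)·1220 of feed at 0.770 water and removes 0.558 of that water:
0.558×0.770×(1−α)×1220 = 320.64
(1−α) = 320.64/524.19 = 0.6117;  α = 0.3883.

0.388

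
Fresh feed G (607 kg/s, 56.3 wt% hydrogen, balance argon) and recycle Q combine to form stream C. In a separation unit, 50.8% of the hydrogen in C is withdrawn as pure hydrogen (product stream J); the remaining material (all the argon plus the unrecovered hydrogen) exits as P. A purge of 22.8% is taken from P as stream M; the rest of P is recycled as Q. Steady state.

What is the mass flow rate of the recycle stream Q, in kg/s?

1107 kg/s

argon enters only via G and leaves only via the purge: 607×0.437 = 0.228×(argon in P), and the separation unit passes all argon, so argon in C = argon in P = 1163.4 kg/s.
hydrogen in C: m_A = 607×0.563 + (1−0.228)·(1−0.508)·m_A, so m_A = 341.74/0.6202 = 551.04 kg/s.
P = (1−0.508)×551.04 + 1163.4 = 1434.5 kg/s.
Recycle Q = (1−0.228)×1434.5 = 1107.5 kg/s.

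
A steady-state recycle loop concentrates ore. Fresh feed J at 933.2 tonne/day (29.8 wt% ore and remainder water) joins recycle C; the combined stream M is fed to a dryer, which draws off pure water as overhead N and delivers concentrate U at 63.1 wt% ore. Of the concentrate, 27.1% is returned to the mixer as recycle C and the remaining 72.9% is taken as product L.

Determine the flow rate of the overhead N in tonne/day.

492.5 tonne/day

Overall ore balance (none leaves overhead): ore in fresh feed = ore in product, i.e. 933.2×0.298 = (1−0.271)·U·0.631.
U = 278.09/(0.631×0.729) = 604.55 tonne/day.
Recycle C = 0.271×604.55 = 163.83 tonne/day.
Combined feed M = 933.2 + 163.83 = 1097 tonne/day.
Overhead N = M − U = 1097 − 604.55 = 492.48 tonne/day.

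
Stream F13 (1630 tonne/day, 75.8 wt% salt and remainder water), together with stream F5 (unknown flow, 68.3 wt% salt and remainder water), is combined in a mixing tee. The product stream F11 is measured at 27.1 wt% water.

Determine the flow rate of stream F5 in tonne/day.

Let F5 be the unknown flow. Total out = 1630 + F5.
water balance: 394.46 + 0.317·F5 = 0.271·(1630 + F5)
(0.317 − 0.271)·F5 = 0.271×1630 − 394.46 = 47.27
F5 = 47.27 / 0.046 = 1027.6 tonne/day

1028 tonne/day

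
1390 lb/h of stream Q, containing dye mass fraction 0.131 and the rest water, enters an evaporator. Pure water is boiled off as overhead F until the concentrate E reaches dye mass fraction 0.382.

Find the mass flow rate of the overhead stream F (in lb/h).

dye is conserved: 1390×0.131 = 182.09 lb/h all reports to the concentrate.
Concentrate = 182.09/(target fraction) = 476.68 lb/h.
Overhead = 1390 − 476.68 = 913.32 lb/h.

913.3 lb/h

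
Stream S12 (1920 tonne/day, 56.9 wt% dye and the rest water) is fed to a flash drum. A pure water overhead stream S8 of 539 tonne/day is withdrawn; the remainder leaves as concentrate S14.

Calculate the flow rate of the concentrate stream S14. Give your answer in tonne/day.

1381 tonne/day

Concentrate = 1920 − 539 = 1381 tonne/day.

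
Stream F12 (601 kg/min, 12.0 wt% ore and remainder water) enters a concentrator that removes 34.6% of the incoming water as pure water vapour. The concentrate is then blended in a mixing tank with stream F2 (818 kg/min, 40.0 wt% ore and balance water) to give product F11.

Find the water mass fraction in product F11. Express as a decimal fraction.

Vapour removed = 0.346×0.880×601 = 182.99 kg/min; concentrate = 418.01 kg/min.
water reaching the mixer = 345.89 (from concentrate) + 818×0.600 = 836.69 kg/min.
Product flow = 418.01 + 818 = 1236 kg/min; water fraction = 0.6769.

0.6769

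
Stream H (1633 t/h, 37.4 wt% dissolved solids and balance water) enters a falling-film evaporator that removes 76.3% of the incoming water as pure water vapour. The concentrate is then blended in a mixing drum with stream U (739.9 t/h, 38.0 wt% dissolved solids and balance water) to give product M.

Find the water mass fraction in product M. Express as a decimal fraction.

0.4401

Vapour removed = 0.763×0.626×1633 = 779.98 t/h; concentrate = 853.02 t/h.
water reaching the mixer = 242.28 (from concentrate) + 739.9×0.620 = 701.01 t/h.
Product flow = 853.02 + 739.9 = 1592.9 t/h; water fraction = 0.4401.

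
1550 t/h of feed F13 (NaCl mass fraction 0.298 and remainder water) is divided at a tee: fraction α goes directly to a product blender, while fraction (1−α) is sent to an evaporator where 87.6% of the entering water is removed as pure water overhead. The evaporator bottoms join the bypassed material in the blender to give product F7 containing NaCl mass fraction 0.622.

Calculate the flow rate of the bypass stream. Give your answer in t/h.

All 1550×0.298 = 461.9 t/h of NaCl reaches F7, so F7 = 461.9/0.622 = 742.6 t/h and vapour = 807.4 t/h.
The evaporator receives (1−α)·1550 of feed at 0.702 water and removes 0.876 of that water:
0.876×0.702×(1−α)×1550 = 807.4
(1−α) = 807.4/953.18 = 0.8471;  α = 0.1529.
Bypass flow = 0.1529×1550 = 237.06 t/h.

237.1 t/h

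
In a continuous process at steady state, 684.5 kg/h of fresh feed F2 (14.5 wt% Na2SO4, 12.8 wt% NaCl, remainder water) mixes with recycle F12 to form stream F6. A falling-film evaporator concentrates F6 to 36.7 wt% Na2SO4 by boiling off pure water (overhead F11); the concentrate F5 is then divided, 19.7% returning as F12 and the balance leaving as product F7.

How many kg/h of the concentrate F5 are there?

336.8 kg/h

Overall Na2SO4 balance (none leaves overhead): Na2SO4 in fresh feed = Na2SO4 in product, i.e. 684.5×0.145 = (1−0.197)·F5·0.367.
F5 = 99.252/(0.367×0.803) = 336.79 kg/h.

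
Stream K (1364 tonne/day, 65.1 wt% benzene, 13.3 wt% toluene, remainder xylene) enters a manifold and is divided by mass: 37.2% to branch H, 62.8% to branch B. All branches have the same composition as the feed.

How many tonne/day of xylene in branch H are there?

Branch H total = 0.372×1364 = 507.41 tonne/day.
xylene in H = 0.216×507.41 = 109.6 tonne/day.

109.6 tonne/day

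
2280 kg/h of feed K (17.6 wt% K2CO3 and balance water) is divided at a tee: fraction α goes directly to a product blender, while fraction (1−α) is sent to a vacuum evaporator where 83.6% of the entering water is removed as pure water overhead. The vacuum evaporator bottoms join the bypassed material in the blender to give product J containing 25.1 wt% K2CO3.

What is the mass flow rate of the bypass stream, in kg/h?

All 2280×0.176 = 401.28 kg/h of K2CO3 reaches J, so J = 401.28/0.251 = 1598.7 kg/h and vapour = 681.27 kg/h.
The evaporator receives (1−α)·2280 of feed at 0.824 water and removes 0.836 of that water:
0.836×0.824×(1−α)×2280 = 681.27
(1−α) = 681.27/1570.6 = 0.4338;  α = 0.5662.
Bypass flow = 0.5662×2280 = 1291 kg/h.

1291 kg/h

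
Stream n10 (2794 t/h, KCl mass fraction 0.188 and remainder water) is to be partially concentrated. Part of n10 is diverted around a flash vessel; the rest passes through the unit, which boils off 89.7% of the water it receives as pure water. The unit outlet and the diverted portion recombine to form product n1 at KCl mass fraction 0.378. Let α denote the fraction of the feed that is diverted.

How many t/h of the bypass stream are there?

865.9 t/h

All 2794×0.188 = 525.27 t/h of KCl reaches n1, so n1 = 525.27/0.378 = 1389.6 t/h and vapour = 1404.4 t/h.
The evaporator receives (1−α)·2794 of feed at 0.812 water and removes 0.897 of that water:
0.897×0.812×(1−α)×2794 = 1404.4
(1−α) = 1404.4/2035 = 0.6901;  α = 0.3099.
Bypass flow = 0.3099×2794 = 865.85 t/h.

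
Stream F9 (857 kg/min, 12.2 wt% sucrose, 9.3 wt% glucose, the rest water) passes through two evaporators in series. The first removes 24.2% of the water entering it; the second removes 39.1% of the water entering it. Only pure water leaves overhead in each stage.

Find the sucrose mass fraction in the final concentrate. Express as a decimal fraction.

water in feed = 857×0.785 = 672.75 kg/min.
After stage 1: water left = (1−0.242)×672.75 = 509.94; stream total = 694.2 kg/min.
After stage 2: water left = (1−0.391)×509.94 = 310.55; final concentrate = 494.81 kg/min.
sucrose fraction = 104.55/494.81 = 0.211.

0.211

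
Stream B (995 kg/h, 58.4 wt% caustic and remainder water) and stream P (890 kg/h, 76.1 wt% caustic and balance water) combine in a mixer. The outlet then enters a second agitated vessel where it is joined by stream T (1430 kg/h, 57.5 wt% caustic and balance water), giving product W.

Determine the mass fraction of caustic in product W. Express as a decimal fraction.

Overall, product flow = 3315 kg/h.
caustic in = 995×0.584 + 890×0.761 + 1430×0.575 = 2080.6 kg/h.
caustic fraction in W = 0.6276.

0.6276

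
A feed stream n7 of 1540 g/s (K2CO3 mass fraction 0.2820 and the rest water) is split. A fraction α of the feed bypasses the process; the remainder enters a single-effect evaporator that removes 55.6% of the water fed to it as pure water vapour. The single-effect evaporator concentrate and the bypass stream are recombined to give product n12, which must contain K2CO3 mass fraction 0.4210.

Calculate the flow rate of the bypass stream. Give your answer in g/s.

All 1540×0.282 = 434.28 g/s of K2CO3 reaches n12, so n12 = 434.28/0.421 = 1031.5 g/s and vapour = 508.46 g/s.
The evaporator receives (1−α)·1540 of feed at 0.718 water and removes 0.556 of that water:
0.556×0.718×(1−α)×1540 = 508.46
(1−α) = 508.46/614.78 = 0.8271;  α = 0.1729.
Bypass flow = 0.1729×1540 = 266.34 g/s.

266.3 g/s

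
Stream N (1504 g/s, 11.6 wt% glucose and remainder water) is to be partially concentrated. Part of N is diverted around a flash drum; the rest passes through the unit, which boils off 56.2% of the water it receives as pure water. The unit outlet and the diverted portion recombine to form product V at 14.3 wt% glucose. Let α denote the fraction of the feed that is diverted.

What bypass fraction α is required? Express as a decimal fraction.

0.620

All 1504×0.116 = 174.46 g/s of glucose reaches V, so V = 174.46/0.143 = 1220 g/s and vapour = 283.97 g/s.
The evaporator receives (1−α)·1504 of feed at 0.884 water and removes 0.562 of that water:
0.562×0.884×(1−α)×1504 = 283.97
(1−α) = 283.97/747.2 = 0.3800;  α = 0.6200.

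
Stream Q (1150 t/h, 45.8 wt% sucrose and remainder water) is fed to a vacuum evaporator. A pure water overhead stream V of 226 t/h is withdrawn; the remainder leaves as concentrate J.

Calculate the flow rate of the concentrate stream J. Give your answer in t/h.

924 t/h

Concentrate = 1150 − 226 = 924 t/h.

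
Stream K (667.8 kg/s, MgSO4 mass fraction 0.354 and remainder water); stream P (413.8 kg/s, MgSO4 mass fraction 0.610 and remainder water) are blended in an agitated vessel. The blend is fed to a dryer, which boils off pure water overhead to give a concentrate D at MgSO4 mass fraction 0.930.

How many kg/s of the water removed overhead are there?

556 kg/s

MgSO4 entering = 667.8×0.354 + 413.8×0.610 = 488.82 kg/s.
All MgSO4 reports to D, so D = 488.82/0.930 = 525.61 kg/s.
Total feed = 1081.6 kg/s; overhead = 1081.6 − 525.61 = 555.99 kg/s.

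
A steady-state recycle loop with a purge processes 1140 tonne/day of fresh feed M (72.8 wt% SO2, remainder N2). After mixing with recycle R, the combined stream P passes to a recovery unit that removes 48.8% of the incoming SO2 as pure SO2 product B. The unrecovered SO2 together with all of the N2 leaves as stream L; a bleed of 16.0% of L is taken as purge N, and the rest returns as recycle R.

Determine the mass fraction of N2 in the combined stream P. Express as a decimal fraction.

0.5710

N2 enters only via M and leaves only via the purge: 1140×0.272 = 0.160×(N2 in L), and the recovery unit passes all N2, so N2 in P = N2 in L = 1938 tonne/day.
SO2 in P: m_A = 1140×0.728 + (1−0.160)·(1−0.488)·m_A, so m_A = 829.92/0.5699 = 1456.2 tonne/day.
P = 1456.2 + 1938 = 3394.2 tonne/day.
N2 fraction in P = 1938/3394.2 = 0.5710.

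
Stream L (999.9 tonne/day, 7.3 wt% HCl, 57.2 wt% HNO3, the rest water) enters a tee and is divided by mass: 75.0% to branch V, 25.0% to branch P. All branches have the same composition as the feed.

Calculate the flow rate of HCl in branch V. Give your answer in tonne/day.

Branch V total = 0.750×999.9 = 749.92 tonne/day.
HCl in V = 0.073×749.92 = 54.745 tonne/day.

54.74 tonne/day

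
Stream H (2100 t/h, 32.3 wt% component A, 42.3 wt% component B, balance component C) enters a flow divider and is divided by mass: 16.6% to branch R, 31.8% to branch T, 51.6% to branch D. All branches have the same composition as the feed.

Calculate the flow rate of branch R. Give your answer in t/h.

348.6 t/h

Branch R flow = 0.166×2100 = 348.6 t/h.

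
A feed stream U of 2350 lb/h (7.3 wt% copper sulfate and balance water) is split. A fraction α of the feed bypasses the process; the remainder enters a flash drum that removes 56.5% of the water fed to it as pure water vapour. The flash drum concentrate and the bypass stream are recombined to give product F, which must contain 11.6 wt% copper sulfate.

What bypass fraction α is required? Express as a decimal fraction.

0.292

All 2350×0.073 = 171.55 lb/h of copper sulfate reaches F, so F = 171.55/0.116 = 1478.9 lb/h and vapour = 871.12 lb/h.
The evaporator receives (1−α)·2350 of feed at 0.927 water and removes 0.565 of that water:
0.565×0.927×(1−α)×2350 = 871.12
(1−α) = 871.12/1230.8 = 0.7078;  α = 0.2922.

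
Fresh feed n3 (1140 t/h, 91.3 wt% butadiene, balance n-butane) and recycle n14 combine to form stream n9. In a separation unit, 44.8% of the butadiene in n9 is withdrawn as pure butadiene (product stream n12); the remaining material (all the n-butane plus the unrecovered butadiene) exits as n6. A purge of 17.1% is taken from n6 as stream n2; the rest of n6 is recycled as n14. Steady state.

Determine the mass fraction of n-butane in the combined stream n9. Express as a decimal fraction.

n-butane enters only via n3 and leaves only via the purge: 1140×0.087 = 0.171×(n-butane in n6), and the separation unit passes all n-butane, so n-butane in n9 = n-butane in n6 = 580 t/h.
butadiene in n9: m_A = 1140×0.913 + (1−0.171)·(1−0.448)·m_A, so m_A = 1040.8/0.5424 = 1918.9 t/h.
n9 = 1918.9 + 580 = 2498.9 t/h.
n-butane fraction in n9 = 580/2498.9 = 0.232.

0.232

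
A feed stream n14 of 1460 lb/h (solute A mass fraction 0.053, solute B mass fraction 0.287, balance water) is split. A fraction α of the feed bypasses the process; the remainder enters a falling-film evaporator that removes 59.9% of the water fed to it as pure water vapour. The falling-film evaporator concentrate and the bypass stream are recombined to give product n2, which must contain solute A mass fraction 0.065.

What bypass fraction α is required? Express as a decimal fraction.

All 1460×0.053 = 77.38 lb/h of solute A reaches n2, so n2 = 77.38/0.065 = 1190.5 lb/h and vapour = 269.54 lb/h.
The evaporator receives (1−α)·1460 of feed at 0.660 water and removes 0.599 of that water:
0.599×0.660×(1−α)×1460 = 269.54
(1−α) = 269.54/577.2 = 0.4670;  α = 0.5330.

0.533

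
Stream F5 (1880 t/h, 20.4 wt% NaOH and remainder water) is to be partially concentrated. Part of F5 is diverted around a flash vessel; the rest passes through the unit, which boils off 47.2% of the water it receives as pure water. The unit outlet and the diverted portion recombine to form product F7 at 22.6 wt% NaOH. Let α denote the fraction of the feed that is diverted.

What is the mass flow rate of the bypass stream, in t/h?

1393 t/h

All 1880×0.204 = 383.52 t/h of NaOH reaches F7, so F7 = 383.52/0.226 = 1697 t/h and vapour = 183.01 t/h.
The evaporator receives (1−α)·1880 of feed at 0.796 water and removes 0.472 of that water:
0.472×0.796×(1−α)×1880 = 183.01
(1−α) = 183.01/706.34 = 0.2591;  α = 0.7409.
Bypass flow = 0.7409×1880 = 1392.9 t/h.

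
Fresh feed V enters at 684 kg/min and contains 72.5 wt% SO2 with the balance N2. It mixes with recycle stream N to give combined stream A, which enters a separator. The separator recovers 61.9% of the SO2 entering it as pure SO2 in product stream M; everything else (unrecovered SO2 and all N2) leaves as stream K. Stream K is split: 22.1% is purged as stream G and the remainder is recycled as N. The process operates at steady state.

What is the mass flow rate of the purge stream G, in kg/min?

N2 enters only via V and leaves only via the purge: 684×0.275 = 0.221×(N2 in K), and the separator passes all N2, so N2 in A = N2 in K = 851.13 kg/min.
SO2 in A: m_A = 684×0.725 + (1−0.221)·(1−0.619)·m_A, so m_A = 495.9/0.7032 = 705.2 kg/min.
K = (1−0.619)×705.2 + 851.13 = 1119.8 kg/min.
Purge G = 0.221×1119.8 = 247.48 kg/min.

247.5 kg/min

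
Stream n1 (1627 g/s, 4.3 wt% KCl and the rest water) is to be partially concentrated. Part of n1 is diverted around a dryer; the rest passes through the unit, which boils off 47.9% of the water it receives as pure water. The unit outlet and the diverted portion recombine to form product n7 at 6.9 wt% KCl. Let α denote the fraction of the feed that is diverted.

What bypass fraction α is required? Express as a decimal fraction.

0.178

All 1627×0.043 = 69.961 g/s of KCl reaches n7, so n7 = 69.961/0.069 = 1013.9 g/s and vapour = 613.07 g/s.
The evaporator receives (1−α)·1627 of feed at 0.957 water and removes 0.479 of that water:
0.479×0.957×(1−α)×1627 = 613.07
(1−α) = 613.07/745.82 = 0.8220;  α = 0.1780.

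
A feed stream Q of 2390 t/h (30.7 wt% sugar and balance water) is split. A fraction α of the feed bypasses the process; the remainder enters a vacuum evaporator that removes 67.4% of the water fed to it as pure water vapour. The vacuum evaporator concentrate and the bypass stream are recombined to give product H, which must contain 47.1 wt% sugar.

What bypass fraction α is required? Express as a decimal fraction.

All 2390×0.307 = 733.73 t/h of sugar reaches H, so H = 733.73/0.471 = 1557.8 t/h and vapour = 832.19 t/h.
The evaporator receives (1−α)·2390 of feed at 0.693 water and removes 0.674 of that water:
0.674×0.693×(1−α)×2390 = 832.19
(1−α) = 832.19/1116.3 = 0.7455;  α = 0.2545.

0.255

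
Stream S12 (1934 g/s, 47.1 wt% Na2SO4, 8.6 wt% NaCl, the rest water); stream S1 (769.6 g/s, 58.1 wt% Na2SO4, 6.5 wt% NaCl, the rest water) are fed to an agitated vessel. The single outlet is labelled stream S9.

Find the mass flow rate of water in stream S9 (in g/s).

water out = water in = 1934×0.443 + 769.6×0.354 = 1129.2 g/s.

1129 g/s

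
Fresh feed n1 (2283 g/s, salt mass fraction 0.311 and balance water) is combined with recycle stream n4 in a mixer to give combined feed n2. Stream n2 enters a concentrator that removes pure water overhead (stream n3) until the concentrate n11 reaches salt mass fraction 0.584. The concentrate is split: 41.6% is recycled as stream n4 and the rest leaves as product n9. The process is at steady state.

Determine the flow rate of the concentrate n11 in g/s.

Overall salt balance (none leaves overhead): salt in fresh feed = salt in product, i.e. 2283×0.311 = (1−0.416)·n11·0.584.
n11 = 710.01/(0.584×0.584) = 2081.8 g/s.

2082 g/s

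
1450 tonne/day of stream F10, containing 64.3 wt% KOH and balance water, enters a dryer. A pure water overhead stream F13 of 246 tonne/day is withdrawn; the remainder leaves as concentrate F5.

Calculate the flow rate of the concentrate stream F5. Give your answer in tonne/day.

1204 tonne/day

Concentrate = 1450 − 246 = 1204 tonne/day.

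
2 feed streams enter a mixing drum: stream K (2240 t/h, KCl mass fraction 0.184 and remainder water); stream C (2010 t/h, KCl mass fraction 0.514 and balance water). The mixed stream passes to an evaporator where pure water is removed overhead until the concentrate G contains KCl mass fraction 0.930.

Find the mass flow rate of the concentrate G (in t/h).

1554 t/h

KCl entering = 2240×0.184 + 2010×0.514 = 1445.3 t/h.
All KCl reports to G, so G = 1445.3/0.930 = 1554.1 t/h.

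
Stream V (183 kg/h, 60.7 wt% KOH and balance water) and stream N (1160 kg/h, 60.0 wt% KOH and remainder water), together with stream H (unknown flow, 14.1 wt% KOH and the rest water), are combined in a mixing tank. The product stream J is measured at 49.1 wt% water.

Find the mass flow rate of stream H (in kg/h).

335.6 kg/h

Let H be the unknown flow. Total out = 1343 + H.
water balance: 535.92 + 0.859·H = 0.491·(1343 + H)
(0.859 − 0.491)·H = 0.491×1343 − 535.92 = 123.49
H = 123.49 / 0.368 = 335.58 kg/h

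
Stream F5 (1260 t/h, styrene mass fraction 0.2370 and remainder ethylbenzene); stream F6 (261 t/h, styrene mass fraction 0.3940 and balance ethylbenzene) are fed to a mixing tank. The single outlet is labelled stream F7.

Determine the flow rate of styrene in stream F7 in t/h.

styrene out = styrene in = 1260×0.237 + 261×0.394 = 401.45 t/h.

401.5 t/h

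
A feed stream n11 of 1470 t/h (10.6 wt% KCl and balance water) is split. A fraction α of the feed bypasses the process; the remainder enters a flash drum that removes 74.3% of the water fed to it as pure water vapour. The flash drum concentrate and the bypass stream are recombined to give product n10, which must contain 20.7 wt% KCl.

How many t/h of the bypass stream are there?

390.2 t/h

All 1470×0.106 = 155.82 t/h of KCl reaches n10, so n10 = 155.82/0.207 = 752.75 t/h and vapour = 717.25 t/h.
The evaporator receives (1−α)·1470 of feed at 0.894 water and removes 0.743 of that water:
0.743×0.894×(1−α)×1470 = 717.25
(1−α) = 717.25/976.44 = 0.7346;  α = 0.2654.
Bypass flow = 0.2654×1470 = 390.2 t/h.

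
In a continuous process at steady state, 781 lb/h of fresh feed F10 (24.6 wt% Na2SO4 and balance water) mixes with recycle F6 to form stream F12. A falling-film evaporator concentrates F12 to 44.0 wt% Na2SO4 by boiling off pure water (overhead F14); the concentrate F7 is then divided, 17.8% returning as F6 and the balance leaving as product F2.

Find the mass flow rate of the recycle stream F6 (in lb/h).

94.55 lb/h

Overall Na2SO4 balance (none leaves overhead): Na2SO4 in fresh feed = Na2SO4 in product, i.e. 781×0.246 = (1−0.178)·F7·0.440.
F7 = 192.13/(0.440×0.822) = 531.2 lb/h.
Recycle F6 = 0.178×531.2 = 94.554 lb/h.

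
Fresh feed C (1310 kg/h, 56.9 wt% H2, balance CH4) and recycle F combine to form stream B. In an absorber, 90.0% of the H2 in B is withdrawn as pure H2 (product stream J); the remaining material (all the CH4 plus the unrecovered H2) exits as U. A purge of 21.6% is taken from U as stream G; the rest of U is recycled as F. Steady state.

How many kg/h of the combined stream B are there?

3423 kg/h

CH4 enters only via C and leaves only via the purge: 1310×0.431 = 0.216×(CH4 in U), and the absorber passes all CH4, so CH4 in B = CH4 in U = 2613.9 kg/h.
H2 in B: m_A = 1310×0.569 + (1−0.216)·(1−0.900)·m_A, so m_A = 745.39/0.9216 = 808.8 kg/h.
B = 808.8 + 2613.9 = 3422.7 kg/h.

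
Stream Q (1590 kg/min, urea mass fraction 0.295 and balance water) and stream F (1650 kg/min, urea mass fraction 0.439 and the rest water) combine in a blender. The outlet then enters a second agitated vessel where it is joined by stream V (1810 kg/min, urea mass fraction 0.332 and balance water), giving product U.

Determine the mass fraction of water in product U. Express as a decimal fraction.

0.645

Overall, product flow = 5050 kg/min.
water in = 1590×0.705 + 1650×0.561 + 1810×0.668 = 3255.7 kg/min.
water fraction in U = 0.645.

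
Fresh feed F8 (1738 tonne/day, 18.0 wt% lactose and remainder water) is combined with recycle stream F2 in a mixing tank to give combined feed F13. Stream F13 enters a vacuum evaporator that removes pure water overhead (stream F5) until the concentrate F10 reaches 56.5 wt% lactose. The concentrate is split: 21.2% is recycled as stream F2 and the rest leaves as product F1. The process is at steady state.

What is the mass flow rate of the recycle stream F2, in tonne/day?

149 tonne/day

Overall lactose balance (none leaves overhead): lactose in fresh feed = lactose in product, i.e. 1738×0.180 = (1−0.212)·F10·0.565.
F10 = 312.84/(0.565×0.788) = 702.66 tonne/day.
Recycle F2 = 0.212×702.66 = 148.96 tonne/day.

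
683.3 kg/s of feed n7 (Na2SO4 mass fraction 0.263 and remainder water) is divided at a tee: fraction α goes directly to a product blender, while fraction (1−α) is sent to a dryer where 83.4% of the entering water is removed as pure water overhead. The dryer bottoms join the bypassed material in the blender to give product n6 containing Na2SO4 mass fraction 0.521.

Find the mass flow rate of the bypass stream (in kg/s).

132.8 kg/s

All 683.3×0.263 = 179.71 kg/s of Na2SO4 reaches n6, so n6 = 179.71/0.521 = 344.93 kg/s and vapour = 338.37 kg/s.
The evaporator receives (1−α)·683.3 of feed at 0.737 water and removes 0.834 of that water:
0.834×0.737×(1−α)×683.3 = 338.37
(1−α) = 338.37/420 = 0.8057;  α = 0.1943.
Bypass flow = 0.1943×683.3 = 132.8 kg/s.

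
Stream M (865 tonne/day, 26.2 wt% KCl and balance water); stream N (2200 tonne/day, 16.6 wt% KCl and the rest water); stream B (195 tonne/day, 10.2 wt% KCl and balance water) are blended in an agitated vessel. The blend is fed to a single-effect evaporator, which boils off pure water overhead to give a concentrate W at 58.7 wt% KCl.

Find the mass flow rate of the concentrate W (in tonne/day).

KCl entering = 865×0.262 + 2200×0.166 + 195×0.102 = 611.72 tonne/day.
All KCl reports to W, so W = 611.72/0.587 = 1042.1 tonne/day.

1042 tonne/day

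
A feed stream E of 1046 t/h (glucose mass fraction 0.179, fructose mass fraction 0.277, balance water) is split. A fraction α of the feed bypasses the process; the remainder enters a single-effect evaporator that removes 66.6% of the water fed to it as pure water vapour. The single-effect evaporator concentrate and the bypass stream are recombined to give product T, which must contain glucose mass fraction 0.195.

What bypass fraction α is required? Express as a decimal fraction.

0.774

All 1046×0.179 = 187.23 t/h of glucose reaches T, so T = 187.23/0.195 = 960.17 t/h and vapour = 85.826 t/h.
The evaporator receives (1−α)·1046 of feed at 0.544 water and removes 0.666 of that water:
0.666×0.544×(1−α)×1046 = 85.826
(1−α) = 85.826/378.97 = 0.2265;  α = 0.7735.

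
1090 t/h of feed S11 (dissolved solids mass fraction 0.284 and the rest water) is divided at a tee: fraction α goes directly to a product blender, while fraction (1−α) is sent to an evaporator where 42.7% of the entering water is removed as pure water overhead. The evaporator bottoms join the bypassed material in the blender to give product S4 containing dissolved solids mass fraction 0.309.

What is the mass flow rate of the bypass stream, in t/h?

801.6 t/h

All 1090×0.284 = 309.56 t/h of dissolved solids reaches S4, so S4 = 309.56/0.309 = 1001.8 t/h and vapour = 88.188 t/h.
The evaporator receives (1−α)·1090 of feed at 0.716 water and removes 0.427 of that water:
0.427×0.716×(1−α)×1090 = 88.188
(1−α) = 88.188/333.25 = 0.2646;  α = 0.7354.
Bypass flow = 0.7354×1090 = 801.55 t/h.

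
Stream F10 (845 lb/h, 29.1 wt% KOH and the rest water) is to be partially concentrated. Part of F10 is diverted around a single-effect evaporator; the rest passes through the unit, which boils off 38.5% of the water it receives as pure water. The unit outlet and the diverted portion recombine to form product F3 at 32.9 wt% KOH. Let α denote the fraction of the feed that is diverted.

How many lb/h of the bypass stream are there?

All 845×0.291 = 245.89 lb/h of KOH reaches F3, so F3 = 245.89/0.329 = 747.4 lb/h and vapour = 97.599 lb/h.
The evaporator receives (1−α)·845 of feed at 0.709 water and removes 0.385 of that water:
0.385×0.709×(1−α)×845 = 97.599
(1−α) = 97.599/230.66 = 0.4231;  α = 0.5769.
Bypass flow = 0.5769×845 = 487.45 lb/h.

487.4 lb/h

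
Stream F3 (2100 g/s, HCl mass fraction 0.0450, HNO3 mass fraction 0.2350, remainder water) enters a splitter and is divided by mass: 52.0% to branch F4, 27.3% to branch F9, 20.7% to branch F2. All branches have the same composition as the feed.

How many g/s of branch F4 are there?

1092 g/s

Branch F4 flow = 0.520×2100 = 1092 g/s.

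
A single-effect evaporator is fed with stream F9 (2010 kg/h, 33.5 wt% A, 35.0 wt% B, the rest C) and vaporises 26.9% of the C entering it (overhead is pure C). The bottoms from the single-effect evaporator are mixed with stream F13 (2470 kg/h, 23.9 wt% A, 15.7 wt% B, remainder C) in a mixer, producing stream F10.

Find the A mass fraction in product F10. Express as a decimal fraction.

0.2932

Vapour removed = 0.269×0.315×2010 = 170.32 kg/h; concentrate = 1839.7 kg/h.
A reaching the mixer = 673.35 (from concentrate) + 2470×0.239 = 1263.7 kg/h.
Product flow = 1839.7 + 2470 = 4309.7 kg/h; A fraction = 0.2932.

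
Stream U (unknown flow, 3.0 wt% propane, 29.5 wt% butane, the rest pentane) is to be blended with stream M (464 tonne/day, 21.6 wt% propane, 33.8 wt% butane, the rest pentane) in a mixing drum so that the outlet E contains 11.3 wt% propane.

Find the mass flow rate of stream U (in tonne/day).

575.8 tonne/day

Let U be the unknown flow. Total out = 464 + U.
propane balance: 100.22 + 0.030·U = 0.113·(464 + U)
(0.030 − 0.113)·U = 0.113×464 − 100.22 = -47.792
U = -47.792 / -0.083 = 575.81 tonne/day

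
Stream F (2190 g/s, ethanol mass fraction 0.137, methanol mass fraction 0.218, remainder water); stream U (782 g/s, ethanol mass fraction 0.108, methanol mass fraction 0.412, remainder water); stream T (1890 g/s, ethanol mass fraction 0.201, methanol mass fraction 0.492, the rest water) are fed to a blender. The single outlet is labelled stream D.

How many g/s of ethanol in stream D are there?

764.4 g/s

ethanol out = ethanol in = 2190×0.137 + 782×0.108 + 1890×0.201 = 764.38 g/s.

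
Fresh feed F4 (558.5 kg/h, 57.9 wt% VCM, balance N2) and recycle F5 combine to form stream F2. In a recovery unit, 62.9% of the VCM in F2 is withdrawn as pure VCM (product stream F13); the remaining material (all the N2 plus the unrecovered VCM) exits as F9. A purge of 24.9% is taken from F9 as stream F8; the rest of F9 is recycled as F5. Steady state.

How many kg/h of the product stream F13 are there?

282 kg/h

VCM in F2: m_A = 558.5×0.579 + (1−0.249)·(1−0.629)·m_A, so m_A = 323.37/0.7214 = 448.27 kg/h.
Product F13 = 0.629×448.27 = 281.96 kg/h.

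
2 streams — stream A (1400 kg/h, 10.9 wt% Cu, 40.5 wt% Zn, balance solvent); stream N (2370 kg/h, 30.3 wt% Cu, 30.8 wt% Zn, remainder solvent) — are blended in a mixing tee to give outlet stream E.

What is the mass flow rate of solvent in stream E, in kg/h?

1602 kg/h

solvent out = solvent in = 1400×0.486 + 2370×0.389 = 1602.3 kg/h.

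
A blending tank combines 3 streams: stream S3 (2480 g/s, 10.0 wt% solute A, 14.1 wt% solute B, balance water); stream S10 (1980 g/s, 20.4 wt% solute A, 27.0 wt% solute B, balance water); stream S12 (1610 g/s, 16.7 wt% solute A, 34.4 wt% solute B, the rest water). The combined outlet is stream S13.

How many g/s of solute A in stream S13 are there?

solute A out = solute A in = 2480×0.100 + 1980×0.204 + 1610×0.167 = 920.79 g/s.

920.8 g/s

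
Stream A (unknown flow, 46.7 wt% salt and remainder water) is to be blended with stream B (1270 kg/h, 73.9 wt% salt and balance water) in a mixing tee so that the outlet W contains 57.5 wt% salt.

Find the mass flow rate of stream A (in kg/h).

Let A be the unknown flow. Total out = 1270 + A.
salt balance: 938.53 + 0.467·A = 0.575·(1270 + A)
(0.467 − 0.575)·A = 0.575×1270 − 938.53 = -208.28
A = -208.28 / -0.108 = 1928.5 kg/h

1929 kg/h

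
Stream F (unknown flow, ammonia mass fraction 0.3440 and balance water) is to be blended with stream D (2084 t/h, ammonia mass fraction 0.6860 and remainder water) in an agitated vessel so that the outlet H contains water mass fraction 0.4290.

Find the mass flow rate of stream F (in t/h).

1056 t/h

Let F be the unknown flow. Total out = 2084 + F.
water balance: 654.38 + 0.656·F = 0.429·(2084 + F)
(0.656 − 0.429)·F = 0.429×2084 − 654.38 = 239.66
F = 239.66 / 0.227 = 1055.8 t/h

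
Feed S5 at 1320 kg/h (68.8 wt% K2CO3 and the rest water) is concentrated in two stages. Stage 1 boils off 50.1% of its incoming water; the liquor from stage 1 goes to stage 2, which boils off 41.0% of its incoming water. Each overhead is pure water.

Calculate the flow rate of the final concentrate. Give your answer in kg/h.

1029 kg/h

water in feed = 1320×0.312 = 411.84 kg/h.
After stage 1: water left = (1−0.501)×411.84 = 205.51; stream total = 1113.7 kg/h.
After stage 2: water left = (1−0.410)×205.51 = 121.25; final concentrate = 1029.4 kg/h.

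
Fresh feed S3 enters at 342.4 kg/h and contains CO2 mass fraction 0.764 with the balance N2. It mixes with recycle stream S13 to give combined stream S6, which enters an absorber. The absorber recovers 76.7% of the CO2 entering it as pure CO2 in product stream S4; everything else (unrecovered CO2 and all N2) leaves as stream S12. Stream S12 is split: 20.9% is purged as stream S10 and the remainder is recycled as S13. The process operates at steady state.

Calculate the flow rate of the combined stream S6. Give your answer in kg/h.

N2 enters only via S3 and leaves only via the purge: 342.4×0.236 = 0.209×(N2 in S12), and the absorber passes all N2, so N2 in S6 = N2 in S12 = 386.63 kg/h.
CO2 in S6: m_A = 342.4×0.764 + (1−0.209)·(1−0.767)·m_A, so m_A = 261.59/0.8157 = 320.7 kg/h.
S6 = 320.7 + 386.63 = 707.33 kg/h.

707.3 kg/h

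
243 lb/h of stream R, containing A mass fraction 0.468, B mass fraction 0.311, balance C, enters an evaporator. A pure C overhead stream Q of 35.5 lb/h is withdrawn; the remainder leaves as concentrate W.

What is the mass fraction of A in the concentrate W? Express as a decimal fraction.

0.548

A is not removed: 243×0.468 = 113.72 lb/h of A enters W.
Concentrate = 243 − 35.5 = 207.5 lb/h.
Mass fraction = 113.72/207.5 = 0.548.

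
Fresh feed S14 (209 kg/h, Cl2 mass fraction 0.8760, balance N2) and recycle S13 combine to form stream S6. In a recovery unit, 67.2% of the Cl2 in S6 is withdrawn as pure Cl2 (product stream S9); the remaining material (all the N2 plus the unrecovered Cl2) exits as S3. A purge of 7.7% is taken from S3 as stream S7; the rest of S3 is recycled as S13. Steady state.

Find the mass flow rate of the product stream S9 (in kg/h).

176.5 kg/h

Cl2 in S6: m_A = 209×0.876 + (1−0.077)·(1−0.672)·m_A, so m_A = 183.08/0.6973 = 262.58 kg/h.
Product S9 = 0.672×262.58 = 176.45 kg/h.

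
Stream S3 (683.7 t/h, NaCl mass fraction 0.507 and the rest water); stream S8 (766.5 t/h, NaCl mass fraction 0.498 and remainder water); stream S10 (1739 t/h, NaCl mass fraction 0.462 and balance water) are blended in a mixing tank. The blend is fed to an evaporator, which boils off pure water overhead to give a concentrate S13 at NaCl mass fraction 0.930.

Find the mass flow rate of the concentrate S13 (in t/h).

1647 t/h

NaCl entering = 683.7×0.507 + 766.5×0.498 + 1739×0.462 = 1531.8 t/h.
All NaCl reports to S13, so S13 = 1531.8/0.930 = 1647.1 t/h.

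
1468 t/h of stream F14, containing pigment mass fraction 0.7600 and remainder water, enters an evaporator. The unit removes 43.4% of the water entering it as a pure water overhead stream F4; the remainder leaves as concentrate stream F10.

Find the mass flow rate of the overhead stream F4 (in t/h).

water entering = 1468×0.240 = 352.32 t/h; overhead removed = 0.434×352.32 = 152.91 t/h.

152.9 t/h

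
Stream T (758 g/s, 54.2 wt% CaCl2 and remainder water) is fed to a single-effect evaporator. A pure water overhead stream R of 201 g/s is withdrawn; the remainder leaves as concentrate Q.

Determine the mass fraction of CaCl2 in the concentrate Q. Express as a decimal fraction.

CaCl2 is not removed: 758×0.542 = 410.84 g/s of CaCl2 enters Q.
Concentrate = 758 − 201 = 557 g/s.
Mass fraction = 410.84/557 = 0.738.

0.738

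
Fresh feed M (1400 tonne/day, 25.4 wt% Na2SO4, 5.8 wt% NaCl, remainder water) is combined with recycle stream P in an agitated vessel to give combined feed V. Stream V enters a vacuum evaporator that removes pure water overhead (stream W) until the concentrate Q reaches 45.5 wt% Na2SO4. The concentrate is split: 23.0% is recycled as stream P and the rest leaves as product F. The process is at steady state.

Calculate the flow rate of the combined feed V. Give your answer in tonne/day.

Overall Na2SO4 balance (none leaves overhead): Na2SO4 in fresh feed = Na2SO4 in product, i.e. 1400×0.254 = (1−0.230)·Q·0.455.
Q = 355.6/(0.455×0.770) = 1015 tonne/day.
Recycle P = 0.230×1015 = 233.45 tonne/day.
Combined feed V = 1400 + 233.45 = 1633.4 tonne/day.

1633 tonne/day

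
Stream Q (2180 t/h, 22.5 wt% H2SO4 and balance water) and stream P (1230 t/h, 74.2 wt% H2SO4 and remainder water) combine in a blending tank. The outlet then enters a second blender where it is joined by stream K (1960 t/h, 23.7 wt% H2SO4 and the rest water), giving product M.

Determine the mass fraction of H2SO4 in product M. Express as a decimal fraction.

0.348

Overall, product flow = 5370 t/h.
H2SO4 in = 2180×0.225 + 1230×0.742 + 1960×0.237 = 1867.7 t/h.
H2SO4 fraction in M = 0.348.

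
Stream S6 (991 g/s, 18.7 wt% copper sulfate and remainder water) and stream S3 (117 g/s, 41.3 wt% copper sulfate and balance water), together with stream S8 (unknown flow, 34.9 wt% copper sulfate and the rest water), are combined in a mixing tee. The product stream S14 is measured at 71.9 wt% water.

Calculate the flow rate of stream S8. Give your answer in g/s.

1143 g/s

Let S8 be the unknown flow. Total out = 1108 + S8.
water balance: 874.36 + 0.651·S8 = 0.719·(1108 + S8)
(0.651 − 0.719)·S8 = 0.719×1108 − 874.36 = -77.71
S8 = -77.71 / -0.068 = 1142.8 g/s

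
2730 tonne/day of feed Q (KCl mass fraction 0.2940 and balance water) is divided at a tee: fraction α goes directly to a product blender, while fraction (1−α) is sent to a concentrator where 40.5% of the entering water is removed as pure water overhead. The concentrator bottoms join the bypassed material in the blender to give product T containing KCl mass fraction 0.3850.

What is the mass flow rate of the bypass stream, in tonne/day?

All 2730×0.294 = 802.62 tonne/day of KCl reaches T, so T = 802.62/0.385 = 2084.7 tonne/day and vapour = 645.27 tonne/day.
The evaporator receives (1−α)·2730 of feed at 0.706 water and removes 0.405 of that water:
0.405×0.706×(1−α)×2730 = 645.27
(1−α) = 645.27/780.59 = 0.8266;  α = 0.1734.
Bypass flow = 0.1734×2730 = 473.25 tonne/day.

473.2 tonne/day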